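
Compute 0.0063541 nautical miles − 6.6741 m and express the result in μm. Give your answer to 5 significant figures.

5.0937e+6 μm

0.0063541 nmi = 1.17678e+7 μm and 6.6741 m = 6.67410e+6 μm.
1.17678e+7 − 6.67410e+6 ≈ 5.0937e+6 μm.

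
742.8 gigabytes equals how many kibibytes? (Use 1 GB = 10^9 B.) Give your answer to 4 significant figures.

1 gigabyte = 976562.5 KiB.
Thus 742.8 × 976562.5 ≈ 7.254 × 10^8 KiB.

7.254 × 10^8 KiB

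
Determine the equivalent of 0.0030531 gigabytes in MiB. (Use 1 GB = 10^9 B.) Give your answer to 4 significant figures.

1 gigabyte = 953.674 MiB.
So 0.0030531 × 953.674 ≈ 2.912 MiB.

2.912 mebibytes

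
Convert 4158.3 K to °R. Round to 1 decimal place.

7484.9 °R

°R = K × 9/5.
Applying the formula gives 7484.9 °R.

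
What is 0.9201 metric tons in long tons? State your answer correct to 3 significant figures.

1 metric ton = 0.984207 long ton.
Then 0.9201 × 0.984207 ≈ 0.906 long ton.

0.906 long ton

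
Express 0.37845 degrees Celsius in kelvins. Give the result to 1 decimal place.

273.5 K

K = °C + 273.15.
Applying the formula gives 273.5 K.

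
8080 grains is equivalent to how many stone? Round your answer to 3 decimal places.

0.082 stone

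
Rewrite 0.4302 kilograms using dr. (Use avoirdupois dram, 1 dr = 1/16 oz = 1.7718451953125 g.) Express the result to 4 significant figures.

1 kilogram = 564.383 dr.
0.4302 × 564.383 ≈ 242.8 dr.

242.8 dr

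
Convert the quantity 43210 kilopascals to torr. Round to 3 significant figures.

324000 torr

1 kilopascal = 7.50062 torr.
Then 43210 × 7.50062 ≈ 324000 torr.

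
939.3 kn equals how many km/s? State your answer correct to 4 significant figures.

1 kn = 0.000514444 km/s.
So 939.3 × 0.000514444 ≈ 0.4832 km/s.

0.4832 km/s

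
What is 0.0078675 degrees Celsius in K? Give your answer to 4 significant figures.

K = °C + 273.15.
Applying the formula gives 273.2 K.

273.2 K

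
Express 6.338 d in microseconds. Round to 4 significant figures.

1 d = 8.64000e+10 μs.
Then 6.338 × 8.64000e+10 ≈ 5.476e+11 μs.

5.476e+11 μs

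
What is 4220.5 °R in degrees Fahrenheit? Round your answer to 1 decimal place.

3760.8 degrees Fahrenheit

°R = °F + 459.67.
Applying the formula gives 3760.8 °F.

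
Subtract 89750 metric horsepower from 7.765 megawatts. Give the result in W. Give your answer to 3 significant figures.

-5.82e+7 watts

7.765 MW = 7.76500e+6 W and 89750 PS = 6.60110e+7 W.
7.76500e+6 − 6.60110e+7 ≈ -5.82e+7 W.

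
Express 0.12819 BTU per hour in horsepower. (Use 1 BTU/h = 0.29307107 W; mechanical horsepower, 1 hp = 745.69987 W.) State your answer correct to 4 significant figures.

1 BTU per hour = 0.000393015 hp.
So 0.12819 × 0.000393015 ≈ 5.038 × 10^-5 hp.

5.038 × 10^-5 hp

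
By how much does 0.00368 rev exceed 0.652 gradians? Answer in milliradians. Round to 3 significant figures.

12.9 milliradians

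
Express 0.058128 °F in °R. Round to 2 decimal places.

°R = °F + 459.67.
Applying the formula gives 459.73 °R.

459.73 degrees Rankine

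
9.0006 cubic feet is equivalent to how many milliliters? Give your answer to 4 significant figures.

254900 mL

1 cubic foot = 28316.8 mL.
9.0006 × 28316.8 ≈ 254900 mL.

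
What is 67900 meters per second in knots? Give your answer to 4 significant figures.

132000 knots

1 meter per second = 1.94384 knots.
So 67900 × 1.94384 ≈ 132000 kn.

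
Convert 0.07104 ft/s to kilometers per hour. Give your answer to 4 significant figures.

1 foot per second = 1.09728 kilometers per hour.
So 0.07104 × 1.09728 ≈ 0.07795 km/h.

0.07795 kilometers per hour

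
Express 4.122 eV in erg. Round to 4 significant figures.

1 eV = 1.60218 × 10^-12 ergs.
4.122 × 1.60218 × 10^-12 ≈ 6.604 × 10^-12 erg.

6.604 × 10^-12 erg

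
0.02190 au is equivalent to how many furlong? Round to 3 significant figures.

1 au = 7.43646 × 10^8 furlongs.
So 0.02190 × 7.43646 × 10^8 ≈ 1.63 × 10^7 furlong.

1.63 × 10^7 furlong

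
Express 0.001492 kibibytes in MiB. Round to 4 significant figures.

1.457 × 10^-6 mebibytes

1 kibibyte = 0.0009765625 mebibytes.
So 0.001492 × 0.0009765625 ≈ 1.457 × 10^-6 MiB.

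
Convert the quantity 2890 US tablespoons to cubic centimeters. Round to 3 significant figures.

1 US tbsp = 14.7868 cm³.
2890 × 14.7868 ≈ 42700 cm³.

42700 cm³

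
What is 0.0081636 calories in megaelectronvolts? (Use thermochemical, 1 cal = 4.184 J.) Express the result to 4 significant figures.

2.132 × 10^11 megaelectronvolts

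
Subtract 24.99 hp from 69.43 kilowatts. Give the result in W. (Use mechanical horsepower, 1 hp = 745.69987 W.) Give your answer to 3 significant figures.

69.43 kW = 69430.0 W and 24.99 hp = 18635.0 W.
69430.0 − 18635.0 ≈ 50800 W.

50800 W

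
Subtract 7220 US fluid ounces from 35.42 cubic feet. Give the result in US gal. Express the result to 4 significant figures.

208.6 US gallons

35.42 ft³ = 264.9600 US gal and 7220 US fl oz = 56.40625 US gal.
264.9600 − 56.40625 ≈ 208.6 US gal.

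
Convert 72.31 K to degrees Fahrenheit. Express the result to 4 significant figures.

-329.5 °F

K = (°F + 459.67) × 5/9.
Applying the formula gives -329.5 °F.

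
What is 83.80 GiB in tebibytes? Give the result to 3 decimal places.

1 gibibyte = 0.0009765625 tebibytes.
So 83.80 × 0.0009765625 ≈ 0.082 TiB.

0.082 tebibytes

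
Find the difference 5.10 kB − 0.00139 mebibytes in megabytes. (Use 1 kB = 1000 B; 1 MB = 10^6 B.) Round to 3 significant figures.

5.10 kB = 0.00510000 MB and 0.00139 MiB = 0.00145752 MB.
0.00510000 − 0.00145752 ≈ 0.00364 MB.

0.00364 MB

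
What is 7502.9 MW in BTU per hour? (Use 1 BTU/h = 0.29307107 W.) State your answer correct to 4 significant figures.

2.560e+10 BTU/h

1 MW = 3.41214e+6 BTU/h.
So 7502.9 × 3.41214e+6 ≈ 2.560e+10 BTU/h.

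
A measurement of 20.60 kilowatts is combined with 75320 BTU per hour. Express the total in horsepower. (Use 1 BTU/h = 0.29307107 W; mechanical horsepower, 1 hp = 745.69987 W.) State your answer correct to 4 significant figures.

20.60 kW = 27.6251 hp and 75320 BTU/h = 29.6019 hp.
27.6251 + 29.6019 ≈ 57.23 hp.

57.23 hp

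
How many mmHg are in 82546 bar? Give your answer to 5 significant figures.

6.1915e+7 mmHg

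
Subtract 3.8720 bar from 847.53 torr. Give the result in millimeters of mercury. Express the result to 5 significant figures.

-2056.7 mmHg

847.53 torr = 847.530 mmHg and 3.8720 bar = 2904.24 mmHg.
847.530 − 2904.24 ≈ -2056.7 mmHg.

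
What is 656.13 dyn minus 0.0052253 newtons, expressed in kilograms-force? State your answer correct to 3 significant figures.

0.000136 kilograms-force

656.13 dyn = 0.000669066 kgf and 0.0052253 N = 0.000532832 kgf.
0.000669066 − 0.000532832 ≈ 0.000136 kgf.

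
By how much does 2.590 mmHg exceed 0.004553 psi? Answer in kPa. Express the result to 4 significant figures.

0.3139 kilopascals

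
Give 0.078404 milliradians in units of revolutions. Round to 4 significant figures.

1 milliradian = 0.000159155 revolutions.
So 0.078404 × 0.000159155 ≈ 1.248e-5 rev.

1.248e-5 rev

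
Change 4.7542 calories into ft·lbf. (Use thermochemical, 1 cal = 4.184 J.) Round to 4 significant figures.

14.67 ft·lbf

1 cal = 3.08596 foot-pounds.
So 4.7542 × 3.08596 ≈ 14.67 ft·lbf.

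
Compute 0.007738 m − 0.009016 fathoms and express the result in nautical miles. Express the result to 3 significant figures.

0.007738 m = 4.17819e-6 nmi and 0.009016 fathom = 8.90306e-6 nmi.
4.17819e-6 − 8.90306e-6 ≈ -4.72e-6 nmi.

-4.72e-6 nautical miles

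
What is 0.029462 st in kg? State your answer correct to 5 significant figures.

0.18709 kg

1 stone = 6.35029 kg.
Thus 0.029462 × 6.35029 ≈ 0.18709 kg.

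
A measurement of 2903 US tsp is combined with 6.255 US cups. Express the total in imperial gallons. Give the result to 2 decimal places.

3.47 imperial gallons

2903 US tsp = 3.14747 imp gal and 6.255 US cup = 0.325524 imp gal.
3.14747 + 0.325524 ≈ 3.47 imp gal.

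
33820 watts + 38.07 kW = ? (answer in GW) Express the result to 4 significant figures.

33820 W = 3.38200e-5 GW and 38.07 kW = 3.80700e-5 GW.
3.38200e-5 + 3.80700e-5 ≈ 7.189e-5 GW.

7.189e-5 GW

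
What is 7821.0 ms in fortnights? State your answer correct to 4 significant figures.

6.466e-6 fortnights

1 ms = 8.26720e-10 fortnight.
Then 7821.0 × 8.26720e-10 ≈ 6.466e-6 fortnight.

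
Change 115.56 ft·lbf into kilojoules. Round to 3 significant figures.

1 ft·lbf = 0.00135582 kJ.
115.56 × 0.00135582 ≈ 0.157 kJ.

0.157 kilojoules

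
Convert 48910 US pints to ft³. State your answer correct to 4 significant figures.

1 US pt = 0.0167101 cubic feet.
Thus 48910 × 0.0167101 ≈ 817.3 ft³.

817.3 ft³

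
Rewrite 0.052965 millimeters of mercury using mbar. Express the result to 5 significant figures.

1 mmHg = 1.33322 mbar.
Then 0.052965 × 1.33322 ≈ 0.070614 mbar.

0.070614 mbar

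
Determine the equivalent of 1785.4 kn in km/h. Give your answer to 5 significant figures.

3306.6 km/h

1 kn = 1.85200 km/h.
So 1785.4 × 1.85200 ≈ 3306.6 km/h.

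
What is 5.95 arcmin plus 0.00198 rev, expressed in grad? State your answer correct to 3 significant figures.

5.95 arcmin = 0.110185 grad and 0.00198 rev = 0.792000 grad.
0.110185 + 0.792000 ≈ 0.902 grad.

0.902 grad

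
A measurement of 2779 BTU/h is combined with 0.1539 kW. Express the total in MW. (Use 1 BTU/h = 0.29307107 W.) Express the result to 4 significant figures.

2779 BTU/h = 0.000814445 MW and 0.1539 kW = 0.000153900 MW.
0.000814445 + 0.000153900 ≈ 0.0009683 MW.

0.0009683 MW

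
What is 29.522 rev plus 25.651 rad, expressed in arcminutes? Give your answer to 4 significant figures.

29.522 rev = 637675 arcmin and 25.651 rad = 88181.6 arcmin.
637675 + 88181.6 ≈ 725900 arcmin.

725900 arcmin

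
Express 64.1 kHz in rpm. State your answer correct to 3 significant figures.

3.85e+6 rpm

1 kilohertz = 60000.0 rpm.
Then 64.1 × 60000.0 ≈ 3.85e+6 rpm.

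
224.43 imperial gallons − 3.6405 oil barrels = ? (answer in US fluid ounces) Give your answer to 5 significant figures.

14928 US fluid ounces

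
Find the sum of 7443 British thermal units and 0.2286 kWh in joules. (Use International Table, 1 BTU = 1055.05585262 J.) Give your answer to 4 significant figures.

8.676e+6 J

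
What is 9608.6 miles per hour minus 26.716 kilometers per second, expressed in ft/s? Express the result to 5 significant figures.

9608.6 mph = 14092.6 ft/s and 26.716 km/s = 87650.9 ft/s.
14092.6 − 87650.9 ≈ -73558 ft/s.

-73558 ft/s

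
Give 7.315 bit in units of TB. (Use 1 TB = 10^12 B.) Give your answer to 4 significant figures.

1 bit = 1.25000e-13 terabytes.
So 7.315 × 1.25000e-13 ≈ 9.144e-13 TB.

9.144e-13 TB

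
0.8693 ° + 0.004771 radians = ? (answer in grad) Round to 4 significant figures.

1.270 gradians

0.8693 ° = 0.965889 grad and 0.004771 rad = 0.303731 grad.
0.965889 + 0.303731 ≈ 1.270 grad.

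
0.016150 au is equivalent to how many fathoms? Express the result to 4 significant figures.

1 astronomical unit = 8.18011e+10 fathom.
Then 0.016150 × 8.18011e+10 ≈ 1.321e+9 fathom.

1.321e+9 fathoms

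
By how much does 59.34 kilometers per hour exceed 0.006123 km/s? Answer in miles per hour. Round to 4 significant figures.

23.18 miles per hour

59.34 km/h = 36.8722 mph and 0.006123 km/s = 13.6968 mph.
36.8722 − 13.6968 ≈ 23.18 mph.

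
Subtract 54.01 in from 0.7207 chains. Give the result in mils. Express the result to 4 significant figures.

516800 mil

0.7207 chain = 570794 mil and 54.01 in = 54010.0 mil.
570794 − 54010.0 ≈ 516800 mil.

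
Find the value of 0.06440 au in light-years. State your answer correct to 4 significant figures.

1.018 × 10^-6 light-years

1 au = 1.58125 × 10^-5 light-years.
Then 0.06440 × 1.58125 × 10^-5 ≈ 1.018 × 10^-6 ly.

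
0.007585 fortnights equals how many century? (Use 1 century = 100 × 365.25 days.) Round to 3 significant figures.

2.91e-6 century

1 fortnight = 0.000383299 centuries.
Then 0.007585 × 0.000383299 ≈ 2.91e-6 century.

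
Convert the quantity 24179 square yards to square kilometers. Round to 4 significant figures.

1 yd² = 8.36127e-7 km².
Then 24179 × 8.36127e-7 ≈ 0.02022 km².

0.02022 square kilometers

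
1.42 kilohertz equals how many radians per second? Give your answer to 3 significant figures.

8920 radians per second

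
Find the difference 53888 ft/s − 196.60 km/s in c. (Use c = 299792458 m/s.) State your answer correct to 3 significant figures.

53888 ft/s = 5.47881e-5 c and 196.60 km/s = 0.000655787 c.
5.47881e-5 − 0.000655787 ≈ -0.000601 c.

-0.000601 c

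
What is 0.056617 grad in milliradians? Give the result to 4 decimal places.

0.8893 mrad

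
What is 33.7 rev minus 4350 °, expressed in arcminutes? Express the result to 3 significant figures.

467000 arcminutes

33.7 rev = 727920 arcmin and 4350 ° = 261000 arcmin.
727920 − 261000 ≈ 467000 arcmin.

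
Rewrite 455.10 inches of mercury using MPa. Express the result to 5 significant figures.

1.5411 MPa

1 inHg = 0.00338639 MPa.
So 455.10 × 0.00338639 ≈ 1.5411 MPa.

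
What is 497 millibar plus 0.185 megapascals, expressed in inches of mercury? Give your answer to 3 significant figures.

69.3 inches of mercury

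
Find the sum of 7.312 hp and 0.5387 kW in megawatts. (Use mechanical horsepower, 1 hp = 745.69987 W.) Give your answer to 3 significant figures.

7.312 hp = 0.00545256 MW and 0.5387 kW = 0.000538700 MW.
0.00545256 + 0.000538700 ≈ 0.00599 MW.

0.00599 megawatts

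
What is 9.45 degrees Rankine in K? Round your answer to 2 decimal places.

5.25 kelvins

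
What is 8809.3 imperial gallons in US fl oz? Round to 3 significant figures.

1.35 × 10^6 US fluid ounces

1 imp gal = 153.722 US fluid ounces.
So 8809.3 × 153.722 ≈ 1.35 × 10^6 US fl oz.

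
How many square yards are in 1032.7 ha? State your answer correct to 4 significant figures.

1 ha = 11959.9 yd².
Then 1032.7 × 11959.9 ≈ 1.235 × 10^7 yd².

1.235 × 10^7 yd²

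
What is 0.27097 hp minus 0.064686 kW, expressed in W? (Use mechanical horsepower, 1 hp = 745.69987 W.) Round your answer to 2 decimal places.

137.38 watts

0.27097 hp = 202.062 W and 0.064686 kW = 64.6860 W.
202.062 − 64.6860 ≈ 137.38 W.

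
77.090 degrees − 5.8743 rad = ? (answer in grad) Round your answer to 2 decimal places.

77.090 ° = 85.6556 grad and 5.8743 rad = 373.970 grad.
85.6556 − 373.970 ≈ -288.31 grad.

-288.31 gradians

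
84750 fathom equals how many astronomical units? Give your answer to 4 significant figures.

1.036e-6 au

1 fathom = 1.22248e-11 au.
84750 × 1.22248e-11 ≈ 1.036e-6 au.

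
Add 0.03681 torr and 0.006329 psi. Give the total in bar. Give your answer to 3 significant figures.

0.03681 torr = 4.90760e-5 bar and 0.006329 psi = 0.000436369 bar.
4.90760e-5 + 0.000436369 ≈ 0.000485 bar.

0.000485 bar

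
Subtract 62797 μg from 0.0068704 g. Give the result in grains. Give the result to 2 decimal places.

0.0068704 g = 0.106026 gr and 62797 μg = 0.969106 gr.
0.106026 − 0.969106 ≈ -0.86 gr.

-0.86 gr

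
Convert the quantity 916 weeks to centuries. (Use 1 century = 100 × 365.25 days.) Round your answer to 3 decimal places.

0.176 century

1 week = 0.000191650 century.
So 916 × 0.000191650 ≈ 0.176 century.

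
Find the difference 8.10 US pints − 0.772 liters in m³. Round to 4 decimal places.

0.0031 m³

8.10 US pt = 0.00383273 m³ and 0.772 L = 0.000772000 m³.
0.00383273 − 0.000772000 ≈ 0.0031 m³.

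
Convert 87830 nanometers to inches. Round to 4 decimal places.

1 nm = 3.93701e-8 inches.
Then 87830 × 3.93701e-8 ≈ 0.0035 in.

0.0035 in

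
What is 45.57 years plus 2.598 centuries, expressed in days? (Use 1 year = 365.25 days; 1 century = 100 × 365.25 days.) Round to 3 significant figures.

45.57 yr = 16644.44 d and 2.598 century = 94891.95 d.
16644.44 + 94891.95 ≈ 112000 d.

112000 d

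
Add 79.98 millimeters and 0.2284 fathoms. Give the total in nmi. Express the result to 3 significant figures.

0.000269 nautical miles

79.98 mm = 4.31857 × 10^-5 nmi and 0.2284 fathom = 0.000225539 nmi.
4.31857 × 10^-5 + 0.000225539 ≈ 0.000269 nmi.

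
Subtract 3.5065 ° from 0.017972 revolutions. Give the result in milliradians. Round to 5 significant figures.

0.017972 rev = 112.921 mrad and 3.5065 ° = 61.2000 mrad.
112.921 − 61.2000 ≈ 51.721 mrad.

51.721 mrad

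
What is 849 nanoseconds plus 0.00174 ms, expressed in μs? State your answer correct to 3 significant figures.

849 ns = 0.849000 μs and 0.00174 ms = 1.74000 μs.
0.849000 + 1.74000 ≈ 2.59 μs.

2.59 microseconds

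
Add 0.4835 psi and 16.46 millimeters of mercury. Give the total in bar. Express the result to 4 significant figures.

0.05528 bar

0.4835 psi = 0.0333362 bar and 16.46 mmHg = 0.0219449 bar.
0.0333362 + 0.0219449 ≈ 0.05528 bar.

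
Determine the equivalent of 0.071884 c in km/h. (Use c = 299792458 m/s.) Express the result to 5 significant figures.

1 speed of light = 1.07925e+9 km/h.
Then 0.071884 × 1.07925e+9 ≈ 7.7581e+7 km/h.

7.7581e+7 kilometers per hour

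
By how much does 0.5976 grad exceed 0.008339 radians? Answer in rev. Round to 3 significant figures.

0.000167 rev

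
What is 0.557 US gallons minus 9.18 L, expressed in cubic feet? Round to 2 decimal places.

0.557 US gal = 0.0744601 ft³ and 9.18 L = 0.324189 ft³.
0.0744601 − 0.324189 ≈ -0.25 ft³.

-0.25 cubic feet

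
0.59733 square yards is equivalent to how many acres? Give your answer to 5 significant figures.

0.00012342 acres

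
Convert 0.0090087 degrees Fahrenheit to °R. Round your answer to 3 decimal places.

459.679 degrees Rankine

°R = °F + 459.67.
Applying the formula gives 459.679 °R.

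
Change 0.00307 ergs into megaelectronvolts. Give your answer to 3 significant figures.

1920 megaelectronvolts

1 erg = 624151 megaelectronvolts.
Then 0.00307 × 624151 ≈ 1920 MeV.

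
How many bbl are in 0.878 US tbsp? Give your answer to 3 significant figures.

8.17e-5 bbl

1 US tbsp = 9.30060e-5 bbl.
0.878 × 9.30060e-5 ≈ 8.17e-5 bbl.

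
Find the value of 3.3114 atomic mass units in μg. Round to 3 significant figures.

1 atomic mass unit = 1.66054 × 10^-18 μg.
So 3.3114 × 1.66054 × 10^-18 ≈ 5.50 × 10^-18 μg.

5.50 × 10^-18 μg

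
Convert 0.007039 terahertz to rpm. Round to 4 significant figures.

4.223 × 10^11 revolutions per minute

1 terahertz = 6.00000 × 10^13 rpm.
Thus 0.007039 × 6.00000 × 10^13 ≈ 4.223 × 10^11 rpm.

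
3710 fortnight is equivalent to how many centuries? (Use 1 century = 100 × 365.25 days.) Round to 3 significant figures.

1.42 centuries

1 fortnight = 0.000383299 century.
Then 3710 × 0.000383299 ≈ 1.42 century.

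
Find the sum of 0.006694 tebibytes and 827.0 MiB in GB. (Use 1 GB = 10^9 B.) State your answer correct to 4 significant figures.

0.006694 TiB = 7.36013 GB and 827.0 MiB = 0.867172 GB.
7.36013 + 0.867172 ≈ 8.227 GB.

8.227 gigabytes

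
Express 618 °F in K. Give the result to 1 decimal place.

598.7 kelvins

K = (°F + 459.67) × 5/9.
Applying the formula gives 598.7 K.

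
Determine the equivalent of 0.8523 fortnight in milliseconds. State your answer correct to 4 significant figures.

1.031e+9 milliseconds

1 fortnight = 1.20960e+9 milliseconds.
0.8523 × 1.20960e+9 ≈ 1.031e+9 ms.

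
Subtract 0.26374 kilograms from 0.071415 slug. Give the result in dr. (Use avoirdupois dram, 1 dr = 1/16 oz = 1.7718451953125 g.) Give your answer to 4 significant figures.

0.071415 slug = 588.214 dr and 0.26374 kg = 148.850 dr.
588.214 − 148.850 ≈ 439.4 dr.

439.4 dr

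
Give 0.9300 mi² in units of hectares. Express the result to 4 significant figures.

1 square mile = 258.999 ha.
So 0.9300 × 258.999 ≈ 240.9 ha.

240.9 hectares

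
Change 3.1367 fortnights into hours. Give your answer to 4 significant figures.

1 fortnight = 336.000 hours.
3.1367 × 336.000 ≈ 1054 h.

1054 hours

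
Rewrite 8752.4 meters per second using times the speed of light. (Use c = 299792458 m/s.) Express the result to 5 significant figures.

2.9195e-5 c

1 m/s = 3.33564e-9 times the speed of light.
Then 8752.4 × 3.33564e-9 ≈ 2.9195e-5 c.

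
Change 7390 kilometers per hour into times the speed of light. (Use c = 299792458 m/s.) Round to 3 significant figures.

6.85 × 10^-6 times the speed of light

1 km/h = 9.26567 × 10^-10 c.
Thus 7390 × 9.26567 × 10^-10 ≈ 6.85 × 10^-6 c.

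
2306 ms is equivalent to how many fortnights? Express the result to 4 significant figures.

1.906e-6 fortnights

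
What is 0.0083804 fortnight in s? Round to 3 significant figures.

1 fortnight = 1.20960 × 10^6 seconds.
Thus 0.0083804 × 1.20960 × 10^6 ≈ 10100 s.

10100 seconds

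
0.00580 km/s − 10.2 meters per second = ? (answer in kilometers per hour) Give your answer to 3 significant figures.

-15.8 km/h

0.00580 km/s = 20.8800 km/h and 10.2 m/s = 36.7200 km/h.
20.8800 − 36.7200 ≈ -15.8 km/h.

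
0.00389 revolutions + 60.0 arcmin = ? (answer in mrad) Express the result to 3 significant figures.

41.9 mrad

0.00389 rev = 24.4416 mrad and 60.0 arcmin = 17.4533 mrad.
24.4416 + 17.4533 ≈ 41.9 mrad.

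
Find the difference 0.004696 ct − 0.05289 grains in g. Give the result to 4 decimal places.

0.004696 ct = 0.000939200 g and 0.05289 gr = 0.00342721 g.
0.000939200 − 0.00342721 ≈ -0.0025 g.

-0.0025 g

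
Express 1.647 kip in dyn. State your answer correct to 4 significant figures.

7.326 × 10^8 dyn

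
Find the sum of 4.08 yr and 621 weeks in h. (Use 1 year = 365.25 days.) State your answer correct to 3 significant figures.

140000 h

4.08 yr = 35765.3 h and 621 wk = 104328 h.
35765.3 + 104328 ≈ 140000 h.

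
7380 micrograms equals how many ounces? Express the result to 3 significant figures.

0.000260 ounces

1 μg = 3.52740 × 10^-8 ounces.
So 7380 × 3.52740 × 10^-8 ≈ 0.000260 oz.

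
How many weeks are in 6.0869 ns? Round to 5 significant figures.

1.0064e-14 wk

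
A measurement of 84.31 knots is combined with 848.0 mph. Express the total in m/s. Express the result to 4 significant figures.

84.31 kn = 43.3728 m/s and 848.0 mph = 379.090 m/s.
43.3728 + 379.090 ≈ 422.5 m/s.

422.5 m/s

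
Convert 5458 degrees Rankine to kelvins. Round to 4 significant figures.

3032 kelvins

°R = K × 9/5.
Applying the formula gives 3032 K.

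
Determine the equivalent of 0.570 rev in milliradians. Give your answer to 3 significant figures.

3580 mrad

1 rev = 6283.19 mrad.
0.570 × 6283.19 ≈ 3580 mrad.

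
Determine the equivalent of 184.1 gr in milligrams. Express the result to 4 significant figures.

11930 mg

1 gr = 64.7989 milligrams.
Then 184.1 × 64.7989 ≈ 11930 mg.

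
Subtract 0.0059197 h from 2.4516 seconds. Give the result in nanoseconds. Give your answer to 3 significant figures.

2.4516 s = 2.45160e+9 ns and 0.0059197 h = 2.13109e+10 ns.
2.45160e+9 − 2.13109e+10 ≈ -1.89e+10 ns.

-1.89e+10 nanoseconds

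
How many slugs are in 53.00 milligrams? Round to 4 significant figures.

1 milligram = 6.85218 × 10^-8 slug.
Thus 53.00 × 6.85218 × 10^-8 ≈ 3.632 × 10^-6 slug.

3.632 × 10^-6 slug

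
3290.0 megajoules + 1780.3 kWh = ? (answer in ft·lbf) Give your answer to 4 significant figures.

7.154 × 10^9 foot-pounds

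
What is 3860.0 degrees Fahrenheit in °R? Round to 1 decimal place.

4319.7 degrees Rankine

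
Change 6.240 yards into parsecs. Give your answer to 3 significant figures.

1 yd = 2.96337 × 10^-17 pc.
Thus 6.240 × 2.96337 × 10^-17 ≈ 1.85 × 10^-16 pc.

1.85 × 10^-16 pc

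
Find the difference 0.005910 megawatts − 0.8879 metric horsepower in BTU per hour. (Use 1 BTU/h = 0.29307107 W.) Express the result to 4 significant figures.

17940 BTU per hour

0.005910 MW = 20165.8 BTU/h and 0.8879 PS = 2228.30 BTU/h.
20165.8 − 2228.30 ≈ 17940 BTU/h.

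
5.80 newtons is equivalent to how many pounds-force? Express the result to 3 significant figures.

1 newton = 0.224809 lbf.
5.80 × 0.224809 ≈ 1.30 lbf.

1.30 lbf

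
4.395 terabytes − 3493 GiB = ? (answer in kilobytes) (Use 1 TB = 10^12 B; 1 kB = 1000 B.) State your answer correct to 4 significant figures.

6.444e+8 kilobytes

4.395 TB = 4.39500e+9 kB and 3493 GiB = 3.75058e+9 kB.
4.39500e+9 − 3.75058e+9 ≈ 6.444e+8 kB.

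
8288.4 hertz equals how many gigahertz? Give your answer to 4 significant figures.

1 Hz = 1.00000e-9 gigahertz.
Thus 8288.4 × 1.00000e-9 ≈ 8.288e-6 GHz.

8.288e-6 GHz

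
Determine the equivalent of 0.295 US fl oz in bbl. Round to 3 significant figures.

1 US fluid ounce = 0.000186012 oil barrels.
Thus 0.295 × 0.000186012 ≈ 5.49e-5 bbl.

5.49e-5 oil barrels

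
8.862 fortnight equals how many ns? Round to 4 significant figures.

1.072e+16 nanoseconds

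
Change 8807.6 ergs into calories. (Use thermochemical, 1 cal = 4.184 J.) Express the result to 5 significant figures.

1 erg = 2.39006 × 10^-8 cal.
Thus 8807.6 × 2.39006 × 10^-8 ≈ 0.00021051 cal.

0.00021051 calories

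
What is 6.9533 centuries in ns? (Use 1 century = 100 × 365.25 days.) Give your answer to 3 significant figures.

1 century = 3.15576 × 10^18 nanoseconds.
6.9533 × 3.15576 × 10^18 ≈ 2.19 × 10^19 ns.

2.19 × 10^19 nanoseconds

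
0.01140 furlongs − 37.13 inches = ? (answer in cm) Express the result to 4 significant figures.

135.0 centimeters

0.01140 furlong = 229.332 cm and 37.13 in = 94.3102 cm.
229.332 − 94.3102 ≈ 135.0 cm.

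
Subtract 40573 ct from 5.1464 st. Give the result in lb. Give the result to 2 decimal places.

5.1464 st = 72.0496 lb and 40573 ct = 17.8896 lb.
72.0496 − 17.8896 ≈ 54.16 lb.

54.16 lb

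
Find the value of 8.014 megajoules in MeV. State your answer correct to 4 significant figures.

5.002 × 10^19 MeV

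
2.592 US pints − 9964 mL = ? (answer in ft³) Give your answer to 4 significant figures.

-0.3086 cubic feet

2.592 US pt = 0.0433125 ft³ and 9964 mL = 0.351875 ft³.
0.0433125 − 0.351875 ≈ -0.3086 ft³.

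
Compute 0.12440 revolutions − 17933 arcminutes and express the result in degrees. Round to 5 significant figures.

-254.10 °

0.12440 rev = 44.7840 ° and 17933 arcmin = 298.883 °.
44.7840 − 298.883 ≈ -254.10 °.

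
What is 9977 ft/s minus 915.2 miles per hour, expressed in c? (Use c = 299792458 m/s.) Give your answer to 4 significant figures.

9977 ft/s = 1.01436e-5 c and 915.2 mph = 1.36471e-6 c.
1.01436e-5 − 1.36471e-6 ≈ 8.779e-6 c.

8.779e-6 times the speed of light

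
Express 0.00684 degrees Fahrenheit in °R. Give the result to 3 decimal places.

°R = °F + 459.67.
Applying the formula gives 459.677 °R.

459.677 degrees Rankine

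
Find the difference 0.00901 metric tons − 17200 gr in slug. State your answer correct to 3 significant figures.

0.00901 t = 0.617381 slug and 17200 gr = 0.0763703 slug.
0.617381 − 0.0763703 ≈ 0.541 slug.

0.541 slug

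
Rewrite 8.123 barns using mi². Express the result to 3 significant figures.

3.14e-34 mi²

1 barn = 3.86102e-35 square miles.
Then 8.123 × 3.86102e-35 ≈ 3.14e-34 mi².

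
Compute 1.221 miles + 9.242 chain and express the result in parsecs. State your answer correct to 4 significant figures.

1.221 mi = 6.36816 × 10^-14 pc and 9.242 chain = 6.02524 × 10^-15 pc.
6.36816 × 10^-14 + 6.02524 × 10^-15 ≈ 6.971 × 10^-14 pc.

6.971 × 10^-14 pc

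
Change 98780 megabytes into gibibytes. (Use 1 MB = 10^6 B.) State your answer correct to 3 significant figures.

92.0 gibibytes

1 megabyte = 0.000931323 GiB.
Then 98780 × 0.000931323 ≈ 92.0 GiB.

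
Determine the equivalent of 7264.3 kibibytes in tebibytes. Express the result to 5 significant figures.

6.7654 × 10^-6 TiB

1 kibibyte = 9.31323 × 10^-10 tebibytes.
7264.3 × 9.31323 × 10^-10 ≈ 6.7654 × 10^-6 TiB.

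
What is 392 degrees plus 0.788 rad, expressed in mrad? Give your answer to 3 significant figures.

7630 mrad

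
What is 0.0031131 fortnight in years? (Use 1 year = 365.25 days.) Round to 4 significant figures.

0.0001193 yr

1 fortnight = 0.0383299 yr.
Thus 0.0031131 × 0.0383299 ≈ 0.0001193 yr.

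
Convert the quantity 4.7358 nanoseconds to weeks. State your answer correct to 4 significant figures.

7.830 × 10^-15 wk

1 ns = 1.65344 × 10^-15 wk.
4.7358 × 1.65344 × 10^-15 ≈ 7.830 × 10^-15 wk.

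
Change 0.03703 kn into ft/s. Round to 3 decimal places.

0.062 feet per second

1 kn = 1.68781 ft/s.
Then 0.03703 × 1.68781 ≈ 0.062 ft/s.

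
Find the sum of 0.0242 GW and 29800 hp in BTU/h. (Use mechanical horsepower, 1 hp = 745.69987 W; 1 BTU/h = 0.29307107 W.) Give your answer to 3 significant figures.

0.0242 GW = 8.25738e+7 BTU/h and 29800 hp = 7.58241e+7 BTU/h.
8.25738e+7 + 7.58241e+7 ≈ 1.58e+8 BTU/h.

1.58e+8 BTU/h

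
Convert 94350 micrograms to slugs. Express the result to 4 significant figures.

1 μg = 6.85218e-11 slug.
Thus 94350 × 6.85218e-11 ≈ 6.465e-6 slug.

6.465e-6 slug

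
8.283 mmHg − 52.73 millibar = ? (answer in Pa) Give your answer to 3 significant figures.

8.283 mmHg = 1104.31 Pa and 52.73 mbar = 5273.00 Pa.
1104.31 − 5273.00 ≈ -4170 Pa.

-4170 pascals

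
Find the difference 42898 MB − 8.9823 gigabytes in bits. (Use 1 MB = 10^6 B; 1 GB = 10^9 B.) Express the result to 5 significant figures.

42898 MB = 3.43184 × 10^11 bit and 8.9823 GB = 7.18584 × 10^10 bit.
3.43184 × 10^11 − 7.18584 × 10^10 ≈ 2.7133 × 10^11 bit.

2.7133 × 10^11 bits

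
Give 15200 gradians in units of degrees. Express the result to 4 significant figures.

13680 degrees

1 grad = 0.900000 °.
Then 15200 × 0.900000 ≈ 13680 °.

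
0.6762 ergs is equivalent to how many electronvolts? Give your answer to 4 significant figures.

1 erg = 6.24151e+11 electronvolts.
Then 0.6762 × 6.24151e+11 ≈ 4.221e+11 eV.

4.221e+11 eV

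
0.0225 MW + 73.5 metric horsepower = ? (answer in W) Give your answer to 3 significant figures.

76600 W

0.0225 MW = 22500.0 W and 73.5 PS = 54059.2 W.
22500.0 + 54059.2 ≈ 76600 W.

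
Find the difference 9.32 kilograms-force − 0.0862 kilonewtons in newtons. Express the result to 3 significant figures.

5.20 newtons

9.32 kgf = 91.3980 N and 0.0862 kN = 86.2000 N.
91.3980 − 86.2000 ≈ 5.20 N.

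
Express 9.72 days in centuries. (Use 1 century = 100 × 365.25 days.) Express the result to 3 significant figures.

1 d = 2.73785e-5 century.
So 9.72 × 2.73785e-5 ≈ 0.000266 century.

0.000266 centuries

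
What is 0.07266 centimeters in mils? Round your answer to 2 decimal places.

28.61 mils

1 centimeter = 393.701 mil.
0.07266 × 393.701 ≈ 28.61 mil.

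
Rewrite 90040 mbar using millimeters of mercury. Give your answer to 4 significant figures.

67540 mmHg

1 millibar = 0.750062 millimeters of mercury.
Thus 90040 × 0.750062 ≈ 67540 mmHg.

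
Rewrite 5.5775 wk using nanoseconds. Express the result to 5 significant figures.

1 wk = 6.04800 × 10^14 ns.
So 5.5775 × 6.04800 × 10^14 ≈ 3.3733 × 10^15 ns.

3.3733 × 10^15 nanoseconds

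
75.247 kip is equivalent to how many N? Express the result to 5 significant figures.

1 kip = 4448.22 newtons.
Thus 75.247 × 4448.22 ≈ 334720 N.

334720 newtons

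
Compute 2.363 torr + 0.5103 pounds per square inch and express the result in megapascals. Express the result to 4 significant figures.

0.003833 MPa

2.363 torr = 0.000315041 MPa and 0.5103 psi = 0.00351839 MPa.
0.000315041 + 0.00351839 ≈ 0.003833 MPa.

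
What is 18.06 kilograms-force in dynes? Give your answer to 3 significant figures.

1 kgf = 980665 dyn.
So 18.06 × 980665 ≈ 1.77 × 10^7 dyn.

1.77 × 10^7 dyn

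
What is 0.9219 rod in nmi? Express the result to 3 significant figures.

0.00250 nmi

1 rod = 0.00271555 nmi.
0.9219 × 0.00271555 ≈ 0.00250 nmi.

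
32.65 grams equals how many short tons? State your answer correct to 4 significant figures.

1 g = 1.10231 × 10^-6 short ton.
So 32.65 × 1.10231 × 10^-6 ≈ 3.599 × 10^-5 short ton.

3.599 × 10^-5 short ton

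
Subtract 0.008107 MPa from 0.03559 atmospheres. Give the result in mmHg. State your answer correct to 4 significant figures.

-33.76 mmHg

0.03559 atm = 27.0484 mmHg and 0.008107 MPa = 60.8075 mmHg.
27.0484 − 60.8075 ≈ -33.76 mmHg.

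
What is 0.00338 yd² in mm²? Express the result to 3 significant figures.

2830 mm²

1 square yard = 836127 square millimeters.
0.00338 × 836127 ≈ 2830 mm².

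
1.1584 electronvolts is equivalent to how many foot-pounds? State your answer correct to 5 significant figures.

1.3689e-19 foot-pounds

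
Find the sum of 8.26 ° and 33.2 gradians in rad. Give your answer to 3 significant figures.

8.26 ° = 0.144164 rad and 33.2 grad = 0.521504 rad.
0.144164 + 0.521504 ≈ 0.666 rad.

0.666 rad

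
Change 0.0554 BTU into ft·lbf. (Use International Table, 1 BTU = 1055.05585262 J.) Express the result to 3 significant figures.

1 BTU = 778.169 ft·lbf.
Then 0.0554 × 778.169 ≈ 43.1 ft·lbf.

43.1 ft·lbf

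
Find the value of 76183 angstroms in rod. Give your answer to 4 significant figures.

1.515 × 10^-6 rod

1 Å = 1.98839 × 10^-11 rods.
Thus 76183 × 1.98839 × 10^-11 ≈ 1.515 × 10^-6 rod.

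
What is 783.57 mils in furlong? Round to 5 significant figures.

9.8936e-5 furlongs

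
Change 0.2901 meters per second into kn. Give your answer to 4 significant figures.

0.5639 knots

1 meter per second = 1.94384 knots.
Then 0.2901 × 1.94384 ≈ 0.5639 kn.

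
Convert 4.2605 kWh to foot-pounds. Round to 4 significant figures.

1 kWh = 2.65522 × 10^6 ft·lbf.
Then 4.2605 × 2.65522 × 10^6 ≈ 1.131 × 10^7 ft·lbf.

1.131 × 10^7 ft·lbf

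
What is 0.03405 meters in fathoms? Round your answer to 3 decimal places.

0.019 fathom

1 meter = 0.546807 fathom.
Then 0.03405 × 0.546807 ≈ 0.019 fathom.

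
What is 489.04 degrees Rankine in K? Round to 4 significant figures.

271.7 kelvins

°R = K × 9/5.
Applying the formula gives 271.7 K.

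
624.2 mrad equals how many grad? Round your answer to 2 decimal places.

1 mrad = 0.0636620 gradians.
Thus 624.2 × 0.0636620 ≈ 39.74 grad.

39.74 grad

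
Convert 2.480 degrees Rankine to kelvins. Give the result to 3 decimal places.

°R = K × 9/5.
Applying the formula gives 1.378 K.

1.378 kelvins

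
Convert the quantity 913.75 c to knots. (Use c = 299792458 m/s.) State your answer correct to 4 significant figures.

1 speed of light = 5.82750 × 10^8 kn.
So 913.75 × 5.82750 × 10^8 ≈ 5.325 × 10^11 kn.

5.325 × 10^11 kn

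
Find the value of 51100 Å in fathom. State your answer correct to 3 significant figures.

2.79 × 10^-6 fathoms

1 Å = 5.46807 × 10^-11 fathom.
So 51100 × 5.46807 × 10^-11 ≈ 2.79 × 10^-6 fathom.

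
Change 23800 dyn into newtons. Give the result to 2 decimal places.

0.24 N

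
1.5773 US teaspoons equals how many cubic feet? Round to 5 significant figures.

0.00027455 cubic feet

1 US tsp = 0.000174063 ft³.
Then 1.5773 × 0.000174063 ≈ 0.00027455 ft³.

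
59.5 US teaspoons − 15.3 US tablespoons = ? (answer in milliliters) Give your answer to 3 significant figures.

67.0 mL

59.5 US tsp = 293.271 mL and 15.3 US tbsp = 226.238 mL.
293.271 − 226.238 ≈ 67.0 mL.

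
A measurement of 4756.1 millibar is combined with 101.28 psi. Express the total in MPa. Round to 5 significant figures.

4756.1 mbar = 0.475610 MPa and 101.28 psi = 0.698301 MPa.
0.475610 + 0.698301 ≈ 1.1739 MPa.

1.1739 MPa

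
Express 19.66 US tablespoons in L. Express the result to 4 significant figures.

0.2907 L

1 US tablespoon = 0.0147868 L.
19.66 × 0.0147868 ≈ 0.2907 L.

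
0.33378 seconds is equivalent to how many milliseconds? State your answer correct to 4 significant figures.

1 second = 1000.00 milliseconds.
So 0.33378 × 1000.00 ≈ 333.8 ms.

333.8 ms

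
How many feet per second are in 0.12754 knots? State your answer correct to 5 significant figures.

0.21526 ft/s

1 kn = 1.68781 feet per second.
Then 0.12754 × 1.68781 ≈ 0.21526 ft/s.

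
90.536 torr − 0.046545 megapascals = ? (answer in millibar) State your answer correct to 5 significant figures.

-344.75 mbar

90.536 torr = 120.7047 mbar and 0.046545 MPa = 465.4500 mbar.
120.7047 − 465.4500 ≈ -344.75 mbar.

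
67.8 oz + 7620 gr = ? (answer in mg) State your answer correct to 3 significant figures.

67.8 oz = 1.92210 × 10^6 mg and 7620 gr = 493768 mg.
1.92210 × 10^6 + 493768 ≈ 2.42 × 10^6 mg.

2.42 × 10^6 milligrams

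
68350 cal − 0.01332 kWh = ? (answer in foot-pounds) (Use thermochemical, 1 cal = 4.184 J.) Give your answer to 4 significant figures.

68350 cal = 210925 ft·lbf and 0.01332 kWh = 35367.6 ft·lbf.
210925 − 35367.6 ≈ 175600 ft·lbf.

175600 ft·lbf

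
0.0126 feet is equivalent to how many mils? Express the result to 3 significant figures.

1 foot = 12000.0 mil.
So 0.0126 × 12000.0 ≈ 151 mil.

151 mils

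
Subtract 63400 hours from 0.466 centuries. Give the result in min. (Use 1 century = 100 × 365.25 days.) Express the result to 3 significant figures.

2.07 × 10^7 minutes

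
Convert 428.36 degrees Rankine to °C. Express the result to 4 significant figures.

-35.17 °C

°R = (°C + 273.15) × 9/5.
Applying the formula gives -35.17 °C.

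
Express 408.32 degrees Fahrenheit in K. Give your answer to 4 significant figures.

482.2 K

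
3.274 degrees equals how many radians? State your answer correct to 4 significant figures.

1 ° = 0.0174533 rad.
So 3.274 × 0.0174533 ≈ 0.05714 rad.

0.05714 radians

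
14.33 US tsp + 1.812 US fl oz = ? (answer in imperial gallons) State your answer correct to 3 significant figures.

14.33 US tsp = 0.0155367 imp gal and 1.812 US fl oz = 0.0117875 imp gal.
0.0155367 + 0.0117875 ≈ 0.0273 imp gal.

0.0273 imp gal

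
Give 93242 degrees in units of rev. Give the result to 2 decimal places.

259.01 revolutions

1 ° = 0.00277778 rev.
Thus 93242 × 0.00277778 ≈ 259.01 rev.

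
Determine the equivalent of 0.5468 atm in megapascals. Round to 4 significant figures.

0.05540 MPa

1 atmosphere = 0.101325 MPa.
Then 0.5468 × 0.101325 ≈ 0.05540 MPa.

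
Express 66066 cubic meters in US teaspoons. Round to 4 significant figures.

1.340e+10 US teaspoons

1 cubic meter = 202884 US tsp.
Thus 66066 × 202884 ≈ 1.340e+10 US tsp.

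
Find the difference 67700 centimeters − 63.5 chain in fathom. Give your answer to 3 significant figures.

-328 fathom

67700 cm = 370.188 fathom and 63.5 chain = 698.500 fathom.
370.188 − 698.500 ≈ -328 fathom.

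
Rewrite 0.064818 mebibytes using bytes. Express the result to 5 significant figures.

67967 bytes

1 mebibyte = 1.04858 × 10^6 B.
0.064818 × 1.04858 × 10^6 ≈ 67967 B.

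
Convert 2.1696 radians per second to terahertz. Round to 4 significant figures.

1 rad/s = 1.59155 × 10^-13 terahertz.
2.1696 × 1.59155 × 10^-13 ≈ 3.453 × 10^-13 THz.

3.453 × 10^-13 THz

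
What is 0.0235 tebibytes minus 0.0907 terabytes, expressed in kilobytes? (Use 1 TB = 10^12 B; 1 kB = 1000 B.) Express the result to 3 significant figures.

-6.49e+7 kB

0.0235 TiB = 2.58385e+7 kB and 0.0907 TB = 9.07000e+7 kB.
2.58385e+7 − 9.07000e+7 ≈ -6.49e+7 kB.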